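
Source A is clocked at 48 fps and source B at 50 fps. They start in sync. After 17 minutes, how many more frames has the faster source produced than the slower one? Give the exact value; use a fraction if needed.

17 min = 1020 s.
A emits 48 × 1020 = 48960 frames; B emits 50 × 1020 = 51000.
Difference = 2040 frames; B is ahead of A.

2040 frames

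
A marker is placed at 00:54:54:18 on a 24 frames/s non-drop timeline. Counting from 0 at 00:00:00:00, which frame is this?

Total seconds to the label: (0 × 3600 + 54 × 60 + 54) = 3294.
Frame index = 3294 × 24 + 18 = 79074.

frame 79074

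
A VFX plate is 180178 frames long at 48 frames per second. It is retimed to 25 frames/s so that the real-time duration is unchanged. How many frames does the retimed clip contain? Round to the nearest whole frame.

Frames at target rate = 180178 × (25) / (48) = 2252225/24 ≈ 93842.708.
Nearest whole frame: 93843.

93843 frames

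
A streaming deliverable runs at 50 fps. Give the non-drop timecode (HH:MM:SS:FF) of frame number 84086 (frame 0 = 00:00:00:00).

84086 ÷ 50 = 1681 full seconds, remainder 36 frames.
1681 s = 0 h 28 min 1 s.
Timecode: 00:28:01:36.

00:28:01:36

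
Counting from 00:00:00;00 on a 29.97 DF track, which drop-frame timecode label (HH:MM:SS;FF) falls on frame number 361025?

Ten DF minutes hold 17982 frames, so frame 361025 lies in block 20 (frames 359640–377621) with 1385 frames into that block.
The block's first minute is 1800 frames and the rest 1798 each; 1385 frames reaches minute 0, so 20 × 18 + 0 × 2 = 360 labels have been skipped so far.
Adding those back, label number 361025 + 360 = 361385 at 30 labels/s is 12046 s + 5 f = 3 h 20 min 46 s frame 5, i.e. 03:20:46;05.

03:20:46;05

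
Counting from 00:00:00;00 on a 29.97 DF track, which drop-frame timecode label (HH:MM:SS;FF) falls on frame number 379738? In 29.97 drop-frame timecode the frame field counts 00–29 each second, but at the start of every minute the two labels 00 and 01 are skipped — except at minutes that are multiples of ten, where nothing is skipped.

03:31:10;18

Each 10-minute DF block holds 10 × 60 × 30 − 9 × 2 = 17982 frames. 379738 ÷ 17982 → 21 full blocks, remainder 2116.
Within the partial block the first minute is 1800 frames and each further minute 1798, so 1 further minute boundary passed. Total skipped labels = 18 × 21 + 2 × 1 = 380.
Non-drop label index = 379738 + 380 = 380118; at 30 labels/s that is 03:31:10:18, i.e. DF 03:31:10;18.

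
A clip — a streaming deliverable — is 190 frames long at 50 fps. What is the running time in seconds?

Running time = 190 / (50) = 3.8 s.

3.8 seconds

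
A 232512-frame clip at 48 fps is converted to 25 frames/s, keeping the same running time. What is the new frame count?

121100 frames

Target frames = source frames × (target rate / source rate) = 232512 × (25)/(48) = 232512 × 25/48 = 121100.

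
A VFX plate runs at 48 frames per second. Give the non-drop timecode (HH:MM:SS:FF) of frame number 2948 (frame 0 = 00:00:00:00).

2948 ÷ 48 = 61 full seconds, remainder 20 frames.
61 s = 0 h 1 min 1 s.
Timecode: 00:01:01:20.

00:01:01:20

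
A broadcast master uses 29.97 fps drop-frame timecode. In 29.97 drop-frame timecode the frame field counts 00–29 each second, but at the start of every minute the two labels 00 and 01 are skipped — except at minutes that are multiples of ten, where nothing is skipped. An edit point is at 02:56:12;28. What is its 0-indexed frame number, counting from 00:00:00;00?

316870

Complete 10-minute blocks: 17, each 17982 frames → 305694.
Remaining 6 whole minutes in the current block: 1800 + 5 × 1798 = 10790 frames.
Within the current minute: 12 × 30 + 28 − 2 = 386 (labels ;00/;01 skipped at this minute). Total = 305694 + 10790 + 386 = 316870.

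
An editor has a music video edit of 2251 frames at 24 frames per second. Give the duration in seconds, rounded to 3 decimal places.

Running time = 2251 × 1/24 = 2251/24 s ≈ 93.792 s.

93.792 seconds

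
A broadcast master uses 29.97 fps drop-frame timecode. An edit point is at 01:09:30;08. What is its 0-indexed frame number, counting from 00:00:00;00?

Complete 10-minute blocks: 6, each 17982 frames → 107892.
Remaining 9 whole minutes in the current block: 1800 + 8 × 1798 = 16184 frames.
Within the current minute: 30 × 30 + 8 − 2 = 906 (labels ;00/;01 skipped at this minute). Total = 107892 + 16184 + 906 = 124982.

124982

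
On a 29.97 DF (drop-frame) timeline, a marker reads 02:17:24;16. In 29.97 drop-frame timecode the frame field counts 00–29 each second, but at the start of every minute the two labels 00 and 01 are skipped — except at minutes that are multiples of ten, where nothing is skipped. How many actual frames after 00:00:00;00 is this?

As if non-drop at 30 labels/s: (2 × 3600 + 17 × 60 + 24) × 30 + 16 = 247336.
Minute boundaries passed: 137; those not divisible by 10: 137 − 13 = 124; dropped labels = 2 × 124 = 248.
Actual frame index = 247336 − 248 = 247088.

247088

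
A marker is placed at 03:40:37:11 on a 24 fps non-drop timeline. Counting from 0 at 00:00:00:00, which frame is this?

Total seconds to the label: (3 × 3600 + 40 × 60 + 37) = 13237.
Frame index = 13237 × 24 + 11 = 317699.

317699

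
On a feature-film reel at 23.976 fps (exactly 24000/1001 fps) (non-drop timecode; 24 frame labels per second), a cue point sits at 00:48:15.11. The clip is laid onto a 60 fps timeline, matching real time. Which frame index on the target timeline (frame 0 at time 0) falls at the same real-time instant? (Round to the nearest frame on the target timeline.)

Source frame index: (0×3600 + 48×60 + 15) × 24 + 11 = 69491.
Real time: 69491 / (24000/1001) = 69560491/24000 s.
Target frame: (69560491/24000) × (60) = 69560491/400 ≈ 173901.228 → 173901.

frame 173901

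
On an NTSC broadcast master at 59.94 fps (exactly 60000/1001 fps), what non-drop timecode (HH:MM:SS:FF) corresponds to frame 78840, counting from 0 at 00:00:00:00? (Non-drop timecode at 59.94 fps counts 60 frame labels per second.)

78840 ÷ 60 = 1314 full seconds, remainder 0 frames.
1314 s = 0 h 21 min 54 s.
Timecode: 00:21:54:00.

00:21:54:00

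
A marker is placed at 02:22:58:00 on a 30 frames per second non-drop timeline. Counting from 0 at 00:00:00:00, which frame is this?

257340

Total seconds to the label: (2 × 3600 + 22 × 60 + 58) = 8578.
Frame index = 8578 × 30 + 0 = 257340.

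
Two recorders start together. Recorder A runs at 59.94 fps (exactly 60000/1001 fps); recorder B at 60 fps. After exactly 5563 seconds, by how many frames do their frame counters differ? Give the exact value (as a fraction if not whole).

333780/1001 frames

A emits 60000/1001 × 5563 = 333780000/1001 frames; B emits 60 × 5563 = 333780.
Difference = 333780/1001 frames (≈ 333.4466); B is ahead of A.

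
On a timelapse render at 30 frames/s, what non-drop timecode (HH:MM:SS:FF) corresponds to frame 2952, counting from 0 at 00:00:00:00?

2952 ÷ 30 = 98 full seconds, remainder 12 frames.
98 s = 0 h 1 min 38 s.
Timecode: 00:01:38:12.

00:01:38:12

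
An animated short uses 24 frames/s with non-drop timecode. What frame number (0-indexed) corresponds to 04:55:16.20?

frame 425204

Total seconds to the label: (4 × 3600 + 55 × 60 + 16) = 17716.
Frame index = 17716 × 24 + 20 = 425204.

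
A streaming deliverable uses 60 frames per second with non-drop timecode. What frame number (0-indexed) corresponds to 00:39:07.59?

Total seconds to the label: (0 × 3600 + 39 × 60 + 7) = 2347.
Frame index = 2347 × 60 + 59 = 140879.

140879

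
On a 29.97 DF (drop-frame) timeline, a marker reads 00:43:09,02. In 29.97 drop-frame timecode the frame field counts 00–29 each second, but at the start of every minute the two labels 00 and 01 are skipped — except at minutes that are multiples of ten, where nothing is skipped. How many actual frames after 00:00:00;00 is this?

77594

As if non-drop at 30 labels/s: (0 × 3600 + 43 × 60 + 9) × 30 + 2 = 77672.
Minute boundaries passed: 43; those not divisible by 10: 43 − 4 = 39; dropped labels = 2 × 39 = 78.
Actual frame index = 77672 − 78 = 77594.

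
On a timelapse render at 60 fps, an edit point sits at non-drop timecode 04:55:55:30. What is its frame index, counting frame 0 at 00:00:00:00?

Total seconds to the label: (4 × 3600 + 55 × 60 + 55) = 17755.
Frame index = 17755 × 60 + 30 = 1065330.

frame 1065330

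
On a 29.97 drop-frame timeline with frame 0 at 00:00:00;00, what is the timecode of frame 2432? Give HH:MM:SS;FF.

Ten DF minutes hold 17982 frames, so frame 2432 lies in block 0 (frames 0–17981) with 2432 frames into that block.
The block's first minute is 1800 frames and the rest 1798 each; 2432 frames reaches minute 1, so 0 × 18 + 1 × 2 = 2 labels have been skipped so far.
Adding those back, label number 2432 + 2 = 2434 at 30 labels/s is 81 s + 4 f = 0 h 1 min 21 s frame 4, i.e. 00:01:21;04.

00:01:21;04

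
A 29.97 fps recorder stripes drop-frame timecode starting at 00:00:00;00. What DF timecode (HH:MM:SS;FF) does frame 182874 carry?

01:41:41;26

Each 10-minute DF block holds 10 × 60 × 30 − 9 × 2 = 17982 frames. 182874 ÷ 17982 → 10 full blocks, remainder 3054.
Within the partial block the first minute is 1800 frames and each further minute 1798, so 1 further minute boundary passed. Total skipped labels = 18 × 10 + 2 × 1 = 182.
Non-drop label index = 182874 + 182 = 183056; at 30 labels/s that is 01:41:41:26, i.e. DF 01:41:41;26.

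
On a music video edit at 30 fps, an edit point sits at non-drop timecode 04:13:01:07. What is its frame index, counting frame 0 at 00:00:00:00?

frame 455437

Total seconds to the label: (4 × 3600 + 13 × 60 + 1) = 15181.
Frame index = 15181 × 30 + 7 = 455437.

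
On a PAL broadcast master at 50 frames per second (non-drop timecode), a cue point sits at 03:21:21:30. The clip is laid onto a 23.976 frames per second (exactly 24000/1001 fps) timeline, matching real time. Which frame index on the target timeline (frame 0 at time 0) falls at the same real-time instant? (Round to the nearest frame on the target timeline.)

frame 289669

Source frame index: (3×3600 + 21×60 + 21) × 50 + 30 = 604080.
Real time: 604080 / (50) = 60408/5 s.
Target frame: (60408/5) × (24000/1001) = 289958400/1001 ≈ 289668.731 → 289669.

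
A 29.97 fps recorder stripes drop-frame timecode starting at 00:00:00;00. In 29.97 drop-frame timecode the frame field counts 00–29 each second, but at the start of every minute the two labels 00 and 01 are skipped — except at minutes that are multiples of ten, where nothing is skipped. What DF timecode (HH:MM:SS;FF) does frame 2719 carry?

00:01:30;21

Each 10-minute DF block holds 10 × 60 × 30 − 9 × 2 = 17982 frames. 2719 ÷ 17982 → 0 full blocks, remainder 2719.
Within the partial block the first minute is 1800 frames and each further minute 1798, so 1 further minute boundary passed. Total skipped labels = 18 × 0 + 2 × 1 = 2.
Non-drop label index = 2719 + 2 = 2721; at 30 labels/s that is 00:01:30:21, i.e. DF 00:01:30;21.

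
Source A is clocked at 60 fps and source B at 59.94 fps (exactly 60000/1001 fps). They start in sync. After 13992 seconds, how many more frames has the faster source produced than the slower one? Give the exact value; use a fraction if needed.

A emits 60 × 13992 = 839520 frames; B emits 60000/1001 × 13992 = 76320000/91.
Difference = 76320/91 frames (≈ 838.6813); B is behind A.

76320/91 frames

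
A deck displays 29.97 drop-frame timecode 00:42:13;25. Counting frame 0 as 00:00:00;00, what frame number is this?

As if non-drop at 30 labels/s: (0 × 3600 + 42 × 60 + 13) × 30 + 25 = 76015.
Minute boundaries passed: 42; those not divisible by 10: 42 − 4 = 38; dropped labels = 2 × 38 = 76.
Actual frame index = 76015 − 76 = 75939.

75939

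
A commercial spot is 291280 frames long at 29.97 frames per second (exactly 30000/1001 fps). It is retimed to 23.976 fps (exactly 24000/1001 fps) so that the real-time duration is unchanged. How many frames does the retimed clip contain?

233024 frames

Target frames = source frames × (target rate / source rate) = 291280 × (24000/1001)/(30000/1001) = 291280 × 4/5 = 233024.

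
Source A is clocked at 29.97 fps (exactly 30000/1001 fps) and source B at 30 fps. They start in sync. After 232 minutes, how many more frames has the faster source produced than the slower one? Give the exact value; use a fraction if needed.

417600/1001 frames

232 min = 13920 s.
A emits 30000/1001 × 13920 = 417600000/1001 frames; B emits 30 × 13920 = 417600.
Difference = 417600/1001 frames (≈ 417.1828); B is ahead of A.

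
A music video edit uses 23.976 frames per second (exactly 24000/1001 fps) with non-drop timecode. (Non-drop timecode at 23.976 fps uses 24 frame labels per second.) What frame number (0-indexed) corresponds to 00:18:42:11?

Total seconds to the label: (0 × 3600 + 18 × 60 + 42) = 1122.
Frame index = 1122 × 24 + 11 = 26939.

26939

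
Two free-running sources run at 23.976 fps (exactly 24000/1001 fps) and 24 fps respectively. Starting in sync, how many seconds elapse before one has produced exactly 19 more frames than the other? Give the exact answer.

19019/24 seconds

The gap grows by |24 − 24000/1001| = 24/1001 frames per second.
Time for a 19-frame gap: 19 ÷ (24/1001) = 19019/24 s.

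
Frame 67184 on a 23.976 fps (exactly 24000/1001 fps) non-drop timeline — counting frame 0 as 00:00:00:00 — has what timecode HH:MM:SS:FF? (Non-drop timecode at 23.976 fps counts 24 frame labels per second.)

00:46:39:08

67184 ÷ 24 = 2799 full seconds, remainder 8 frames.
2799 s = 0 h 46 min 39 s.
Timecode: 00:46:39:08.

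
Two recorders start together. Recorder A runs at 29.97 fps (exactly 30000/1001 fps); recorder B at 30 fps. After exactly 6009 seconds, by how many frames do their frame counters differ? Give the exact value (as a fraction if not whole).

A emits 30000/1001 × 6009 = 180270000/1001 frames; B emits 30 × 6009 = 180270.
Difference = 180270/1001 frames (≈ 180.0899); B is ahead of A.

180270/1001 frames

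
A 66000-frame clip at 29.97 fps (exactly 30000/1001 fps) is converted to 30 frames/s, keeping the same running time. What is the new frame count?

Target frames = source frames × (target rate / source rate) = 66000 × (30)/(30000/1001) = 66000 × 1001/1000 = 66066.

66066 frames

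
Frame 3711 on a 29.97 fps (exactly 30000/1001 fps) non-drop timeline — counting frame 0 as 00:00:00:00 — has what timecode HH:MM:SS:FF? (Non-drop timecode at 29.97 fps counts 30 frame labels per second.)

3711 ÷ 30 = 123 full seconds, remainder 21 frames.
123 s = 0 h 2 min 3 s.
Timecode: 00:02:03:21.

00:02:03:21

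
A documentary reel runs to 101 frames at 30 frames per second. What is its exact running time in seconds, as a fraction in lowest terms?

101/30 seconds

Running time = 101 ÷ (30) = 101 × 1/30 = 101/30 s.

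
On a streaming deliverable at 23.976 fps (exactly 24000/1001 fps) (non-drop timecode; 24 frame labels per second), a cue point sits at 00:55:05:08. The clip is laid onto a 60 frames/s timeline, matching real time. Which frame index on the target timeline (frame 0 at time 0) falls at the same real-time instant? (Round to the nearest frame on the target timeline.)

frame 198518

Source frame index: (0×3600 + 55×60 + 5) × 24 + 8 = 79328.
Real time: 79328 / (24000/1001) = 2481479/750 s.
Target frame: (2481479/750) × (60) = 4962958/25 ≈ 198518.320 → 198518.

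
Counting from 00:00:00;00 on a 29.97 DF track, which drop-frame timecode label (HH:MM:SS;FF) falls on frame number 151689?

Each 10-minute DF block holds 10 × 60 × 30 − 9 × 2 = 17982 frames. 151689 ÷ 17982 → 8 full blocks, remainder 7833.
Within the partial block the first minute is 1800 frames and each further minute 1798, so 4 further minute boundaries passed. Total skipped labels = 18 × 8 + 2 × 4 = 152.
Non-drop label index = 151689 + 152 = 151841; at 30 labels/s that is 01:24:21:11, i.e. DF 01:24:21;11.

01:24:21;11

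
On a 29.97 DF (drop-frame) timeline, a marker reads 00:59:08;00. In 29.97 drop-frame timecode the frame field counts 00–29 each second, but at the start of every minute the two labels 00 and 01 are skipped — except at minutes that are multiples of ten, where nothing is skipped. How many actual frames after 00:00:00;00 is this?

As if non-drop at 30 labels/s: (0 × 3600 + 59 × 60 + 8) × 30 + 0 = 106440.
Minute boundaries passed: 59; those not divisible by 10: 59 − 5 = 54; dropped labels = 2 × 54 = 108.
Actual frame index = 106440 − 108 = 106332.

106332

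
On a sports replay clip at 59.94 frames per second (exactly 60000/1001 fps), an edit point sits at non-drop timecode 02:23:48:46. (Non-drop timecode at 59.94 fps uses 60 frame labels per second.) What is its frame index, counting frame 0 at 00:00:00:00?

frame 517726

Total seconds to the label: (2 × 3600 + 23 × 60 + 48) = 8628.
Frame index = 8628 × 60 + 46 = 517726.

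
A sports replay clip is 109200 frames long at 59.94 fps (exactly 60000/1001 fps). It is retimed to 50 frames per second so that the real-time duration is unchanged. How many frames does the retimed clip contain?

91091 frames

Target frames = source frames × (target rate / source rate) = 109200 × (50)/(60000/1001) = 109200 × 1001/1200 = 91091.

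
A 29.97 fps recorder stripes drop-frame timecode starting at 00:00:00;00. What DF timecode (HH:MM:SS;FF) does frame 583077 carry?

05:24:15;11

Each 10-minute DF block holds 10 × 60 × 30 − 9 × 2 = 17982 frames. 583077 ÷ 17982 → 32 full blocks, remainder 7653.
Within the partial block the first minute is 1800 frames and each further minute 1798, so 4 further minute boundaries passed. Total skipped labels = 18 × 32 + 2 × 4 = 584.
Non-drop label index = 583077 + 584 = 583661; at 30 labels/s that is 05:24:15:11, i.e. DF 05:24:15;11.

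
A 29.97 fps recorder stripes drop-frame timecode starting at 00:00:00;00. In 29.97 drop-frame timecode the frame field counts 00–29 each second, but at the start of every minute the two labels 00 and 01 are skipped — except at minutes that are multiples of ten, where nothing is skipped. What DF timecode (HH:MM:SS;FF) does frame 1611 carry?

00:00:53;21

Ten DF minutes hold 17982 frames, so frame 1611 lies in block 0 (frames 0–17981) with 1611 frames into that block.
The block's first minute is 1800 frames and the rest 1798 each; 1611 frames reaches minute 0, so 0 × 18 + 0 × 2 = 0 labels have been skipped so far.
Adding those back, label number 1611 + 0 = 1611 at 30 labels/s is 53 s + 21 f = 0 h 0 min 53 s frame 21, i.e. 00:00:53;21.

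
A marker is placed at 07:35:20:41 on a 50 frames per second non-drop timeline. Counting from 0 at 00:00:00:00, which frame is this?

1366041

Total seconds to the label: (7 × 3600 + 35 × 60 + 20) = 27320.
Frame index = 27320 × 50 + 41 = 1366041.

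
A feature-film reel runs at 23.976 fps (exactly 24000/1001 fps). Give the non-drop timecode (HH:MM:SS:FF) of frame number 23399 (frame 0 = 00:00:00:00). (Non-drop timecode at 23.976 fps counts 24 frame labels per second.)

00:16:14:23

23399 ÷ 24 = 974 full seconds, remainder 23 frames.
974 s = 0 h 16 min 14 s.
Timecode: 00:16:14:23.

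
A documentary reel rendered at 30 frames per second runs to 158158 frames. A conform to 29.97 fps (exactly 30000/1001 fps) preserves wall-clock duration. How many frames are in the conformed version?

Target frames = source frames × (target rate / source rate) = 158158 × (30000/1001)/(30) = 158158 × 1000/1001 = 158000.

158000 frames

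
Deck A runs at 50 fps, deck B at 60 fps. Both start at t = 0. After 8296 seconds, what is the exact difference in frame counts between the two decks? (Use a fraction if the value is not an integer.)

A emits 50 × 8296 = 414800 frames; B emits 60 × 8296 = 497760.
Difference = 82960 frames; B is ahead of A.

82960 frames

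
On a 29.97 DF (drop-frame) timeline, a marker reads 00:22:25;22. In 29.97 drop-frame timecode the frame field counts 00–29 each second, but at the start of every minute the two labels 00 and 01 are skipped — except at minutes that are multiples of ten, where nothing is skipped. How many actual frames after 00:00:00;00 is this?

40332

As if non-drop at 30 labels/s: (0 × 3600 + 22 × 60 + 25) × 30 + 22 = 40372.
Minute boundaries passed: 22; those not divisible by 10: 22 − 2 = 20; dropped labels = 2 × 20 = 40.
Actual frame index = 40372 − 40 = 40332.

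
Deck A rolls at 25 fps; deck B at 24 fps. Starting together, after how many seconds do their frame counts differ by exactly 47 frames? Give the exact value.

47 seconds

The gap grows by |24 − 25| = 1 frame per second.
Time for a 47-frame gap: 47 ÷ (1) = 47 s.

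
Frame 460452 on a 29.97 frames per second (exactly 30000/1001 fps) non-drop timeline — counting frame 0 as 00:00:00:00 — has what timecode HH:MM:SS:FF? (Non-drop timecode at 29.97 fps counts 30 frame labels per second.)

04:15:48:12

460452 ÷ 30 = 15348 full seconds, remainder 12 frames.
15348 s = 4 h 15 min 48 s.
Timecode: 04:15:48:12.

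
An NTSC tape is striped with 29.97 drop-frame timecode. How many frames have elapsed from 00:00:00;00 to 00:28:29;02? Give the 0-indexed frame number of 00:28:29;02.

51220

As if non-drop at 30 labels/s: (0 × 3600 + 28 × 60 + 29) × 30 + 2 = 51272.
Minute boundaries passed: 28; those not divisible by 10: 28 − 2 = 26; dropped labels = 2 × 26 = 52.
Actual frame index = 51272 − 52 = 51220.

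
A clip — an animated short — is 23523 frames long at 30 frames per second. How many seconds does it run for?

784.1 seconds

Running time = 23523 / (30) = 784.1 s.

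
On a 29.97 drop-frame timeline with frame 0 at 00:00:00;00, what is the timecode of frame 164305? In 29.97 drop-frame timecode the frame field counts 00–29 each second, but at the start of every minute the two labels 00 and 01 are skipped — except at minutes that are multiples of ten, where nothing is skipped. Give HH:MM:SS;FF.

01:31:22;09

Ten DF minutes hold 17982 frames, so frame 164305 lies in block 9 (frames 161838–179819) with 2467 frames into that block.
The block's first minute is 1800 frames and the rest 1798 each; 2467 frames reaches minute 1, so 9 × 18 + 1 × 2 = 164 labels have been skipped so far.
Adding those back, label number 164305 + 164 = 164469 at 30 labels/s is 5482 s + 9 f = 1 h 31 min 22 s frame 9, i.e. 01:31:22;09.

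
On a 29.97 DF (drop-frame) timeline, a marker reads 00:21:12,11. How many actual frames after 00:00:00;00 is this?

38133

As if non-drop at 30 labels/s: (0 × 3600 + 21 × 60 + 12) × 30 + 11 = 38171.
Minute boundaries passed: 21; those not divisible by 10: 21 − 2 = 19; dropped labels = 2 × 19 = 38.
Actual frame index = 38171 − 38 = 38133.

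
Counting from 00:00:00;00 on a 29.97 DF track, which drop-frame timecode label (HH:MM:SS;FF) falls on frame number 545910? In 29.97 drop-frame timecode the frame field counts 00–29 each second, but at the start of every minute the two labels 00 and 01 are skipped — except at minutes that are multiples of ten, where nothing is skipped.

05:03:35;06

Each 10-minute DF block holds 10 × 60 × 30 − 9 × 2 = 17982 frames. 545910 ÷ 17982 → 30 full blocks, remainder 6450.
Within the partial block the first minute is 1800 frames and each further minute 1798, so 3 further minute boundaries passed. Total skipped labels = 18 × 30 + 2 × 3 = 546.
Non-drop label index = 545910 + 546 = 546456; at 30 labels/s that is 05:03:35:06, i.e. DF 05:03:35;06.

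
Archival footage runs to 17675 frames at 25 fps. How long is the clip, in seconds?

707 seconds

Running time = 17675 / (25) = 707 s.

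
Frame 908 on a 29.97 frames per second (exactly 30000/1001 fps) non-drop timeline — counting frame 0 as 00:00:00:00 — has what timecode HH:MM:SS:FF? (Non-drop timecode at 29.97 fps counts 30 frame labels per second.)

00:00:30:08

908 ÷ 30 = 30 full seconds, remainder 8 frames.
30 s = 0 h 0 min 30 s.
Timecode: 00:00:30:08.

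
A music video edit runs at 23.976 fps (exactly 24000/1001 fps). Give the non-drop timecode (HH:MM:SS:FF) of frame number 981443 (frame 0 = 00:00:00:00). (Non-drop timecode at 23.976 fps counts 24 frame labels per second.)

11:21:33:11

981443 ÷ 24 = 40893 full seconds, remainder 11 frames.
40893 s = 11 h 21 min 33 s.
Timecode: 11:21:33:11.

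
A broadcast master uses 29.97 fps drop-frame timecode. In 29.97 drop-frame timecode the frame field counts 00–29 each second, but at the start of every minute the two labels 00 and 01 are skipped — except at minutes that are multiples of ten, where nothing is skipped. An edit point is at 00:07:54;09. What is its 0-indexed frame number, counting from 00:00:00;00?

As if non-drop at 30 labels/s: (0 × 3600 + 7 × 60 + 54) × 30 + 9 = 14229.
Minute boundaries passed: 7; those not divisible by 10: 7 − 0 = 7; dropped labels = 2 × 7 = 14.
Actual frame index = 14229 − 14 = 14215.

14215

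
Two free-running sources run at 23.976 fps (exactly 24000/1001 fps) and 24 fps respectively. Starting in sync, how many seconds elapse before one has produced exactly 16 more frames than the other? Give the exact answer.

2002/3 seconds

The gap grows by |24 − 24000/1001| = 24/1001 frames per second.
Time for a 16-frame gap: 16 ÷ (24/1001) = 2002/3 s.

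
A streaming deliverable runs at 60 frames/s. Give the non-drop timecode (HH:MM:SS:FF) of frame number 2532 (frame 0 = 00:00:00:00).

00:00:42:12

2532 ÷ 60 = 42 full seconds, remainder 12 frames.
42 s = 0 h 0 min 42 s.
Timecode: 00:00:42:12.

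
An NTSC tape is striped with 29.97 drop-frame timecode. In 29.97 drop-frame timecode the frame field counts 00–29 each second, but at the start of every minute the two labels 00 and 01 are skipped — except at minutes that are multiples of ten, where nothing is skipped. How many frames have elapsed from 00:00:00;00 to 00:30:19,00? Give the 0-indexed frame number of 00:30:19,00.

54516

As if non-drop at 30 labels/s: (0 × 3600 + 30 × 60 + 19) × 30 + 0 = 54570.
Minute boundaries passed: 30; those not divisible by 10: 30 − 3 = 27; dropped labels = 2 × 27 = 54.
Actual frame index = 54570 − 54 = 54516.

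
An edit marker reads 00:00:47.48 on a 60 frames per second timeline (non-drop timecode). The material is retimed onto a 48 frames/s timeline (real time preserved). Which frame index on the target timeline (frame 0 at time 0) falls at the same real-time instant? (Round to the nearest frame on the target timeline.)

frame 2294

Source frame index: (0×3600 + 0×60 + 47) × 60 + 48 = 2868.
Real time: 2868 / (60) = 239/5 s.
Target frame: (239/5) × (48) = 11472/5 ≈ 2294.400 → 2294.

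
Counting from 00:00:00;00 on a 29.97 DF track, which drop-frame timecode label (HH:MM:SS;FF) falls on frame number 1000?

Ten DF minutes hold 17982 frames, so frame 1000 lies in block 0 (frames 0–17981) with 1000 frames into that block.
The block's first minute is 1800 frames and the rest 1798 each; 1000 frames reaches minute 0, so 0 × 18 + 0 × 2 = 0 labels have been skipped so far.
Adding those back, label number 1000 + 0 = 1000 at 30 labels/s is 33 s + 10 f = 0 h 0 min 33 s frame 10, i.e. 00:00:33;10.

00:00:33;10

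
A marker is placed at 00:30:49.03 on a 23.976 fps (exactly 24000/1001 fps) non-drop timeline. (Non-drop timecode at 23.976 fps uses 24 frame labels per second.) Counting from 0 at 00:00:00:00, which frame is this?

Total seconds to the label: (0 × 3600 + 30 × 60 + 49) = 1849.
Frame index = 1849 × 24 + 3 = 44379.

frame 44379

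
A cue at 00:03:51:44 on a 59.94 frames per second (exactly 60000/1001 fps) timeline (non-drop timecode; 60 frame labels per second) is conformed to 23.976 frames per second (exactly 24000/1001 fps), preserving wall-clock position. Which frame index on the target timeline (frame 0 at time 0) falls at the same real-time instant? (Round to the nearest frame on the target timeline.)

frame 5562

Source frame index: (0×3600 + 3×60 + 51) × 60 + 44 = 13904.
Real time: 13904 / (60000/1001) = 869869/3750 s.
Target frame: (869869/3750) × (24000/1001) = 27808/5 ≈ 5561.600 → 5562.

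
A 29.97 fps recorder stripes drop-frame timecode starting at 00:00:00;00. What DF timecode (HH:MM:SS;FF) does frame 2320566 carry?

Ten DF minutes hold 17982 frames, so frame 2320566 lies in block 129 (frames 2319678–2337659) with 888 frames into that block.
The block's first minute is 1800 frames and the rest 1798 each; 888 frames reaches minute 0, so 129 × 18 + 0 × 2 = 2322 labels have been skipped so far.
Adding those back, label number 2320566 + 2322 = 2322888 at 30 labels/s is 77429 s + 18 f = 21 h 30 min 29 s frame 18, i.e. 21:30:29;18.

21:30:29;18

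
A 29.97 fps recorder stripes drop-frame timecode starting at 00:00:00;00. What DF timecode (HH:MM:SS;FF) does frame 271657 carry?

02:31:04;09

Each 10-minute DF block holds 10 × 60 × 30 − 9 × 2 = 17982 frames. 271657 ÷ 17982 → 15 full blocks, remainder 1927.
Within the partial block the first minute is 1800 frames and each further minute 1798, so 1 further minute boundary passed. Total skipped labels = 18 × 15 + 2 × 1 = 272.
Non-drop label index = 271657 + 272 = 271929; at 30 labels/s that is 02:31:04:09, i.e. DF 02:31:04;09.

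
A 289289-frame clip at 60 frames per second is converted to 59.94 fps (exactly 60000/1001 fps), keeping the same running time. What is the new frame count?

289000 frames

Target frames = source frames × (target rate / source rate) = 289289 × (60000/1001)/(60) = 289289 × 1000/1001 = 289000.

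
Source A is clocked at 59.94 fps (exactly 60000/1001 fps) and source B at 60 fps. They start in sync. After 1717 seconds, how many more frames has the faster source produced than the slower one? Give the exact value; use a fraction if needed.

A emits 60000/1001 × 1717 = 103020000/1001 frames; B emits 60 × 1717 = 103020.
Difference = 103020/1001 frames (≈ 102.9171); B is ahead of A.

103020/1001 frames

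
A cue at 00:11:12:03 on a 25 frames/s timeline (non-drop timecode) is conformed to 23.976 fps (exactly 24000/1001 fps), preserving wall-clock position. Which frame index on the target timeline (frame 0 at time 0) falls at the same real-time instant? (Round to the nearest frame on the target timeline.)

Source frame index: (0×3600 + 11×60 + 12) × 25 + 3 = 16803.
Real time: 16803 / (25) = 16803/25 s.
Target frame: (16803/25) × (24000/1001) = 16130880/1001 ≈ 16114.765 → 16115.

frame 16115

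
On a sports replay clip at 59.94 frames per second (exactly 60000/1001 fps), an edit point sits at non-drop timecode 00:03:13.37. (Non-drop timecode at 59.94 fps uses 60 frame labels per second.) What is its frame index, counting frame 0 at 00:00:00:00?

11617

Total seconds to the label: (0 × 3600 + 3 × 60 + 13) = 193.
Frame index = 193 × 60 + 37 = 11617.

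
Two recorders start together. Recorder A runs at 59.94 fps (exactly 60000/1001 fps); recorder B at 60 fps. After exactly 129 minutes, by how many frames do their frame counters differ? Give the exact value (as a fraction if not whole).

129 min = 7740 s.
A emits 60000/1001 × 7740 = 464400000/1001 frames; B emits 60 × 7740 = 464400.
Difference = 464400/1001 frames (≈ 463.9361); B is ahead of A.

464400/1001 frames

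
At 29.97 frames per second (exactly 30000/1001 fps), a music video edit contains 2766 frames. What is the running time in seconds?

Running time = 2766 / (30000/1001) = 92.2922 s.

92.2922 seconds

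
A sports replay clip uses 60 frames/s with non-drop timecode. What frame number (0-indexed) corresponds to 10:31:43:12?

frame 2274192

Total seconds to the label: (10 × 3600 + 31 × 60 + 43) = 37903.
Frame index = 37903 × 60 + 12 = 2274192.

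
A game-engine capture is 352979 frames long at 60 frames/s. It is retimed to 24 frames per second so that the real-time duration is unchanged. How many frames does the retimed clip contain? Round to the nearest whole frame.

Frames at target rate = 352979 × (24) / (60) = 705958/5 ≈ 141191.600.
Nearest whole frame: 141192.

141192 frames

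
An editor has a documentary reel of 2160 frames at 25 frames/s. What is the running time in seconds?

86.4 seconds

Running time = 2160 / (25) = 86.4 s.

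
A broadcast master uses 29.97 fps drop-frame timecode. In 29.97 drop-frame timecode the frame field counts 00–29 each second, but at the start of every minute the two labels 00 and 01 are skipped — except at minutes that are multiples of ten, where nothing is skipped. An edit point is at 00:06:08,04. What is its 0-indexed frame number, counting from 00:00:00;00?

As if non-drop at 30 labels/s: (0 × 3600 + 6 × 60 + 8) × 30 + 4 = 11044.
Minute boundaries passed: 6; those not divisible by 10: 6 − 0 = 6; dropped labels = 2 × 6 = 12.
Actual frame index = 11044 − 12 = 11032.

11032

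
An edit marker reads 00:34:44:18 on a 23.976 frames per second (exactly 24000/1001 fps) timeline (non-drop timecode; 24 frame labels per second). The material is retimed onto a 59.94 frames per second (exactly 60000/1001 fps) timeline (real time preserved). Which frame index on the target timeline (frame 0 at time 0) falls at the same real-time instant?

frame 125085

Source frame index: (0×3600 + 34×60 + 44) × 24 + 18 = 50034.
Real time: 50034 / (24000/1001) = 8347339/4000 s.
Target frame: (8347339/4000) × (60000/1001) = 125085.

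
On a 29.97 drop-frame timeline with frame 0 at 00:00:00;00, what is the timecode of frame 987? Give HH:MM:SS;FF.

Ten DF minutes hold 17982 frames, so frame 987 lies in block 0 (frames 0–17981) with 987 frames into that block.
The block's first minute is 1800 frames and the rest 1798 each; 987 frames reaches minute 0, so 0 × 18 + 0 × 2 = 0 labels have been skipped so far.
Adding those back, label number 987 + 0 = 987 at 30 labels/s is 32 s + 27 f = 0 h 0 min 32 s frame 27, i.e. 00:00:32;27.

00:00:32;27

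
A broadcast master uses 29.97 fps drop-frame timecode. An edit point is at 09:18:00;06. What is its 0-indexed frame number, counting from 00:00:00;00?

Complete 10-minute blocks: 55, each 17982 frames → 989010.
Remaining 8 whole minutes in the current block: 1800 + 7 × 1798 = 14386 frames.
Within the current minute: 0 × 30 + 6 − 2 = 4 (labels ;00/;01 skipped at this minute). Total = 989010 + 14386 + 4 = 1003400.

1003400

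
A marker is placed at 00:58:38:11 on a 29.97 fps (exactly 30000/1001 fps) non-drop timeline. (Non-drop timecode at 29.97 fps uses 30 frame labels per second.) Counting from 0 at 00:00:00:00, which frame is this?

105551

Total seconds to the label: (0 × 3600 + 58 × 60 + 38) = 3518.
Frame index = 3518 × 30 + 11 = 105551.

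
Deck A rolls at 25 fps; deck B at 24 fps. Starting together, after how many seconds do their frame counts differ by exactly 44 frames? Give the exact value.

44 seconds

The gap grows by |24 − 25| = 1 frame per second.
Time for a 44-frame gap: 44 ÷ (1) = 44 s.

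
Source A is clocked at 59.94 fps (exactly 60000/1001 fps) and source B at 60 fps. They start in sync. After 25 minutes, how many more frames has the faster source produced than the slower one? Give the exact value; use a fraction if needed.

90000/1001 frames

25 min = 1500 s.
A emits 60000/1001 × 1500 = 90000000/1001 frames; B emits 60 × 1500 = 90000.
Difference = 90000/1001 frames (≈ 89.9101); B is ahead of A.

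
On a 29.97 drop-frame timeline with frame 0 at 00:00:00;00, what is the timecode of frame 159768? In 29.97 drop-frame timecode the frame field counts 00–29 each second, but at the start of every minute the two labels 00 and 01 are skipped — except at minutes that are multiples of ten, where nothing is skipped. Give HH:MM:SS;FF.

Ten DF minutes hold 17982 frames, so frame 159768 lies in block 8 (frames 143856–161837) with 15912 frames into that block.
The block's first minute is 1800 frames and the rest 1798 each; 15912 frames reaches minute 8, so 8 × 18 + 8 × 2 = 160 labels have been skipped so far.
Adding those back, label number 159768 + 160 = 159928 at 30 labels/s is 5330 s + 28 f = 1 h 28 min 50 s frame 28, i.e. 01:28:50;28.

01:28:50;28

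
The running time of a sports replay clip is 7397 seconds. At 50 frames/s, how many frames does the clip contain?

369850 frames

Frames = 7397 × 50 = 369850.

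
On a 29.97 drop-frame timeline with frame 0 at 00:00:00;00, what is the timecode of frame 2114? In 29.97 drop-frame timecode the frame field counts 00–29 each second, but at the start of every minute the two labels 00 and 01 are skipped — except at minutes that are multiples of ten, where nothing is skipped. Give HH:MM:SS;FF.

00:01:10;16

Each 10-minute DF block holds 10 × 60 × 30 − 9 × 2 = 17982 frames. 2114 ÷ 17982 → 0 full blocks, remainder 2114.
Within the partial block the first minute is 1800 frames and each further minute 1798, so 1 further minute boundary passed. Total skipped labels = 18 × 0 + 2 × 1 = 2.
Non-drop label index = 2114 + 2 = 2116; at 30 labels/s that is 00:01:10:16, i.e. DF 00:01:10;16.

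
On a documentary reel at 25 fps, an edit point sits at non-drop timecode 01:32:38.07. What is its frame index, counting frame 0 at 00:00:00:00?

Total seconds to the label: (1 × 3600 + 32 × 60 + 38) = 5558.
Frame index = 5558 × 25 + 7 = 138957.

138957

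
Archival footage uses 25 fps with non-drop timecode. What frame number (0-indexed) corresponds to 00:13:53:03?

Total seconds to the label: (0 × 3600 + 13 × 60 + 53) = 833.
Frame index = 833 × 25 + 3 = 20828.

20828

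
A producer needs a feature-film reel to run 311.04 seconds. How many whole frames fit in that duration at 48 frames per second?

14929 frames

Frames = 311.04 × 48 = 373248/25 ≈ 14929.9200.
Complete frames: 14929.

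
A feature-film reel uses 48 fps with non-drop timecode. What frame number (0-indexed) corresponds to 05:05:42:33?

Total seconds to the label: (5 × 3600 + 5 × 60 + 42) = 18342.
Frame index = 18342 × 48 + 33 = 880449.

frame 880449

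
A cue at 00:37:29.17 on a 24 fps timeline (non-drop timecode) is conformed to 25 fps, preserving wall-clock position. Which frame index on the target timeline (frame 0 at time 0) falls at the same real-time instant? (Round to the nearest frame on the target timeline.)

Source frame index: (0×3600 + 37×60 + 29) × 24 + 17 = 53993.
Real time: 53993 / (24) = 53993/24 s.
Target frame: (53993/24) × (25) = 1349825/24 ≈ 56242.708 → 56243.

frame 56243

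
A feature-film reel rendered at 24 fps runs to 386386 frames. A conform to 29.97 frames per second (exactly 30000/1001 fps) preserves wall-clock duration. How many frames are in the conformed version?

482500 frames

Target frames = source frames × (target rate / source rate) = 386386 × (30000/1001)/(24) = 386386 × 1250/1001 = 482500.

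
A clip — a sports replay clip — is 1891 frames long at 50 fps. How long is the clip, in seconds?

37.82 seconds

Running time = 1891 / (50) = 37.82 s.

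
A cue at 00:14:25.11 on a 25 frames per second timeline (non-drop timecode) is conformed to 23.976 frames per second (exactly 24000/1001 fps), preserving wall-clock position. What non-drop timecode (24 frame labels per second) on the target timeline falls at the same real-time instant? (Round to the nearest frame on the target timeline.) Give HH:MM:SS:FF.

Source frame index: (0×3600 + 14×60 + 25) × 25 + 11 = 21636.
Real time: 21636 / (25) = 21636/25 s.
Target frame: (21636/25) × (24000/1001) = 20770560/1001 ≈ 20749.810 → 20750.
At 24 labels/s: frame 20750 → 00:14:24:14.

00:14:24:14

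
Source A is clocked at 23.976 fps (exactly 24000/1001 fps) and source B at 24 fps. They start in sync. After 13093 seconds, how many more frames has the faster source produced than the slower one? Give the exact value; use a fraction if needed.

314232/1001 frames

A emits 24000/1001 × 13093 = 314232000/1001 frames; B emits 24 × 13093 = 314232.
Difference = 314232/1001 frames (≈ 313.9181); B is ahead of A.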